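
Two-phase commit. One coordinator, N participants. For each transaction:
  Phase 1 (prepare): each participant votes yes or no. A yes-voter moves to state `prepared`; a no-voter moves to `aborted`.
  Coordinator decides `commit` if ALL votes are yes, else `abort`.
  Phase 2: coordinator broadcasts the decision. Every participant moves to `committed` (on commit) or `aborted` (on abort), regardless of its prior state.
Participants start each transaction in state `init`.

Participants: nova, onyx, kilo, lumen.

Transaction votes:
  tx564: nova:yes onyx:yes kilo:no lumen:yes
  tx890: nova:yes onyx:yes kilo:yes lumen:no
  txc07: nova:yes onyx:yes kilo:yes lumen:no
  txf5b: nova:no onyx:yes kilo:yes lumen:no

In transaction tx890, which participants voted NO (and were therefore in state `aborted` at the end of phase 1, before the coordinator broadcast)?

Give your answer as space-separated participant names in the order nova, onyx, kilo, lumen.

Txn tx890 phase 1: nova yes -> prepared; onyx yes -> prepared; kilo yes -> prepared; lumen no -> aborted

Answer: lumen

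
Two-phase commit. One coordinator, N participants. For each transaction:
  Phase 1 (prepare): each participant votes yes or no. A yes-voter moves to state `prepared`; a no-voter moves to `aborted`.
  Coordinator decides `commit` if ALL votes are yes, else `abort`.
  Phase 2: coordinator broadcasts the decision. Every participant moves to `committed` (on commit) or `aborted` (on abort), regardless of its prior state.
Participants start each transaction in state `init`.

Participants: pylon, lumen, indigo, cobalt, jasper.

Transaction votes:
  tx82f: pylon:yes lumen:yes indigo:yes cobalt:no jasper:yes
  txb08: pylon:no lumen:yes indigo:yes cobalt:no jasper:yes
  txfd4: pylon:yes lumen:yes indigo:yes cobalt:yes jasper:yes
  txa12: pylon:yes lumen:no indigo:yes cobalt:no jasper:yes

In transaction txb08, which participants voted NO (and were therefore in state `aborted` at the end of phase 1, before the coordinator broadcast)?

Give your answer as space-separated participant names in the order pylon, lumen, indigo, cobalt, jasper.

Answer: pylon cobalt

Derivation:
Txn txb08 phase 1: pylon no -> aborted; lumen yes -> prepared; indigo yes -> prepared; cobalt no -> aborted; jasper yes -> prepared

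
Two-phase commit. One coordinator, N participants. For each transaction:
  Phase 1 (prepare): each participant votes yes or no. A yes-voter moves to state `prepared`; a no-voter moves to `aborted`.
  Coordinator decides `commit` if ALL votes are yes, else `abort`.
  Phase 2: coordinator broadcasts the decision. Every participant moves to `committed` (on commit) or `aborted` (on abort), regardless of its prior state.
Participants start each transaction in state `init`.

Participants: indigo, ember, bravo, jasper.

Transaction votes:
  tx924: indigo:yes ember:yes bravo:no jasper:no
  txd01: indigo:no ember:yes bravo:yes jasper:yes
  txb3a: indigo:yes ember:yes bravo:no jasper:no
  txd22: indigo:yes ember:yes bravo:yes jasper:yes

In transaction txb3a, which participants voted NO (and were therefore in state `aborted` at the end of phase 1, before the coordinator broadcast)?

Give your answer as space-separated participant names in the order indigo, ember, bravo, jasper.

Answer: bravo jasper

Derivation:
Txn txb3a phase 1: indigo yes -> prepared; ember yes -> prepared; bravo no -> aborted; jasper no -> aborted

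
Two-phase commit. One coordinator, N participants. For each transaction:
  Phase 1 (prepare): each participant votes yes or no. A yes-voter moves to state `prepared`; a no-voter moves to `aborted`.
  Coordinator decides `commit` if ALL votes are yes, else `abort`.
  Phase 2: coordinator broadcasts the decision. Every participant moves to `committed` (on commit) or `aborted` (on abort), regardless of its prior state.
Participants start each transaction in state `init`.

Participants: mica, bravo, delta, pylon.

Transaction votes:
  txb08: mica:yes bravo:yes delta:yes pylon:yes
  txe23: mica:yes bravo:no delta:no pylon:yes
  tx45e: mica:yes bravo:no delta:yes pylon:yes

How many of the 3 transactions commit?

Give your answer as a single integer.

Answer: 1

Derivation:
txb08: all yes -> commit (commits=1)
txe23: no from bravo, delta -> abort (commits=1)
tx45e: no from bravo -> abort (commits=1)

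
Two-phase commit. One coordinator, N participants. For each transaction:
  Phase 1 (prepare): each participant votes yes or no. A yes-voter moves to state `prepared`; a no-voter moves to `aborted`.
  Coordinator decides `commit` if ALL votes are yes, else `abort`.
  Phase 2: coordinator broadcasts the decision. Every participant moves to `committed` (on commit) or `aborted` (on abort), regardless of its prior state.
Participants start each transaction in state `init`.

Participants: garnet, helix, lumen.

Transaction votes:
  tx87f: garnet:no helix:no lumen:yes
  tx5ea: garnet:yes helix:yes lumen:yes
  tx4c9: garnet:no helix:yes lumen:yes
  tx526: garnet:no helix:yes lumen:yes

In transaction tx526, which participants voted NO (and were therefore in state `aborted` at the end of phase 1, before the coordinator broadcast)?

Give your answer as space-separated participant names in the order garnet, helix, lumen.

Txn tx526 phase 1: garnet no -> aborted; helix yes -> prepared; lumen yes -> prepared

Answer: garnet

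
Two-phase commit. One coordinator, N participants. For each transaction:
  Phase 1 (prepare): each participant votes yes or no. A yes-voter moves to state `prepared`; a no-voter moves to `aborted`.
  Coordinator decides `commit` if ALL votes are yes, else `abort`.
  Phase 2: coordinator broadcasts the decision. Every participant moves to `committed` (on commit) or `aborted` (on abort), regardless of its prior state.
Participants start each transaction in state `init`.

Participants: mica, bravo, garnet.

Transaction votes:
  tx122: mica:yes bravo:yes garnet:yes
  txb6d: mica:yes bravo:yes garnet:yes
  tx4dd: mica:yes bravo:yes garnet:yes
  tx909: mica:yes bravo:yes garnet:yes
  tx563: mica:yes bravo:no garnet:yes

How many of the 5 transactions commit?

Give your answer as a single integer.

tx122: all yes -> commit (commits=1)
txb6d: all yes -> commit (commits=2)
tx4dd: all yes -> commit (commits=3)
tx909: all yes -> commit (commits=4)
tx563: no from bravo -> abort (commits=4)

Answer: 4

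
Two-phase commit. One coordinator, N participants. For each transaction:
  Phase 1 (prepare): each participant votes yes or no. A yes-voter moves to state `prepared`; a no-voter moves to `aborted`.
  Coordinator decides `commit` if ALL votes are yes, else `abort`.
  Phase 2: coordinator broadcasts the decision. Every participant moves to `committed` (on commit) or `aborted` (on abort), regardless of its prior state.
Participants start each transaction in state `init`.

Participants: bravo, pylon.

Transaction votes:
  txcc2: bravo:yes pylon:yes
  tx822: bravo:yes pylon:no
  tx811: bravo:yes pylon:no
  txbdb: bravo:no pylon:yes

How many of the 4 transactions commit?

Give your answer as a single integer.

Answer: 1

Derivation:
txcc2: all yes -> commit (commits=1)
tx822: no from pylon -> abort (commits=1)
tx811: no from pylon -> abort (commits=1)
txbdb: no from bravo -> abort (commits=1)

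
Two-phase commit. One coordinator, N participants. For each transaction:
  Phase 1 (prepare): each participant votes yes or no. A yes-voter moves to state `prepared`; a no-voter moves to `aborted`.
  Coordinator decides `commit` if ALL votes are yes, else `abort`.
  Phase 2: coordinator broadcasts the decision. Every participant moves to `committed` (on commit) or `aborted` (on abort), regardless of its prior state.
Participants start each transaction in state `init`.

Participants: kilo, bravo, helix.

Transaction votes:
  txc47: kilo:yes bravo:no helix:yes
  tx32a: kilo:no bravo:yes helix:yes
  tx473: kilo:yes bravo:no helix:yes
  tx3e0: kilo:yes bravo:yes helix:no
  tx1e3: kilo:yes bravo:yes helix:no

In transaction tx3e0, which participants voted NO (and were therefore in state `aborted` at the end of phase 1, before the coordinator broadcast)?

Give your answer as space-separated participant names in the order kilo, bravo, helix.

Answer: helix

Derivation:
Txn tx3e0 phase 1: kilo yes -> prepared; bravo yes -> prepared; helix no -> aborted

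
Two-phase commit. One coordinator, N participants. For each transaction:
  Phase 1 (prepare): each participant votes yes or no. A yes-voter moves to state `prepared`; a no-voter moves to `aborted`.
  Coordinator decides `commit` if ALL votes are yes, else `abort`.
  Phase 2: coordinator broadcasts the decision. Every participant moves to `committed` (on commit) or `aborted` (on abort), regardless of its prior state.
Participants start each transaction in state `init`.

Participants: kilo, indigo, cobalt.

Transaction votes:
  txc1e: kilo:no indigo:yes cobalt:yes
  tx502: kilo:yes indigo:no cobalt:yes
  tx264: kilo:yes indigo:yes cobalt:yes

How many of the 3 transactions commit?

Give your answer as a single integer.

Answer: 1

Derivation:
txc1e: no from kilo -> abort (commits=0)
tx502: no from indigo -> abort (commits=0)
tx264: all yes -> commit (commits=1)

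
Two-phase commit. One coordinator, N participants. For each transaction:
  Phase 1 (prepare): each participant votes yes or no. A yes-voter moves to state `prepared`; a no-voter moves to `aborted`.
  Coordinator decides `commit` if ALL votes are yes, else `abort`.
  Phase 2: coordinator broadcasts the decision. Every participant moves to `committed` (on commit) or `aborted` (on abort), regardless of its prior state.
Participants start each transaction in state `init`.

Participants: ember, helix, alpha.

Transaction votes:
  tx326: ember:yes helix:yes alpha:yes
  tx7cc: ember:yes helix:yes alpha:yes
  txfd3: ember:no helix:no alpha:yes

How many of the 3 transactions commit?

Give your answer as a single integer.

tx326: all yes -> commit (commits=1)
tx7cc: all yes -> commit (commits=2)
txfd3: no from ember, helix -> abort (commits=2)

Answer: 2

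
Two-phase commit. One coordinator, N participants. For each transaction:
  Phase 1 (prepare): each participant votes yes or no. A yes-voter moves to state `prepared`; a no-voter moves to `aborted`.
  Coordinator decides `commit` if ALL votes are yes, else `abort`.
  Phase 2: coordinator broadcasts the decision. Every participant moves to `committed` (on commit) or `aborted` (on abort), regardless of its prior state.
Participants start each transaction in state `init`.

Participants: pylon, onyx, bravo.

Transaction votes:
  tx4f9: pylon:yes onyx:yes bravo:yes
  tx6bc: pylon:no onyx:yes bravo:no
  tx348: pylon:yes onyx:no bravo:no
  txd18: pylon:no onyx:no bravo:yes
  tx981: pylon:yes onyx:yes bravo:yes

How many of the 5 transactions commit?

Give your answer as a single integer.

tx4f9: all yes -> commit (commits=1)
tx6bc: no from pylon, bravo -> abort (commits=1)
tx348: no from onyx, bravo -> abort (commits=1)
txd18: no from pylon, onyx -> abort (commits=1)
tx981: all yes -> commit (commits=2)

Answer: 2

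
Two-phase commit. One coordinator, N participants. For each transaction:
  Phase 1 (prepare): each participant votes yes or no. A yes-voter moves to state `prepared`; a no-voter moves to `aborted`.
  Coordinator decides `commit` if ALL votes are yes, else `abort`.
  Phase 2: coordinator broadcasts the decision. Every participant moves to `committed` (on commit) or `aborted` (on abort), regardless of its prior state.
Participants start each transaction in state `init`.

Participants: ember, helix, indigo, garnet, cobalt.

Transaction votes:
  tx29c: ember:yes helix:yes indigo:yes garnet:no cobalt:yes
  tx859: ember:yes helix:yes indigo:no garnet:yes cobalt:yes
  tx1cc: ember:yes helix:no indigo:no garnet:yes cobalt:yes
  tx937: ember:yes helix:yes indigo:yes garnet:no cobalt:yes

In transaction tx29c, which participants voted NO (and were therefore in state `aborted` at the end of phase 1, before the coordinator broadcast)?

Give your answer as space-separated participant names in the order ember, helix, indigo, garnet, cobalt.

Txn tx29c phase 1: ember yes -> prepared; helix yes -> prepared; indigo yes -> prepared; garnet no -> aborted; cobalt yes -> prepared

Answer: garnet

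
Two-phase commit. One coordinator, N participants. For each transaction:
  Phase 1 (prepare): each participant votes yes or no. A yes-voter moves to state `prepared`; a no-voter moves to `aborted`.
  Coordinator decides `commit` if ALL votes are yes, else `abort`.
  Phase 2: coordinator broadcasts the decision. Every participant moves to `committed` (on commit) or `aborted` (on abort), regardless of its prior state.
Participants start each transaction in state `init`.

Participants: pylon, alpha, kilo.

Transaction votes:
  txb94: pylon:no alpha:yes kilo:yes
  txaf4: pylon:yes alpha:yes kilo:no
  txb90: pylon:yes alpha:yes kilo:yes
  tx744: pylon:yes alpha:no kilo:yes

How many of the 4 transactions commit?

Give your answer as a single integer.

txb94: no from pylon -> abort (commits=0)
txaf4: no from kilo -> abort (commits=0)
txb90: all yes -> commit (commits=1)
tx744: no from alpha -> abort (commits=1)

Answer: 1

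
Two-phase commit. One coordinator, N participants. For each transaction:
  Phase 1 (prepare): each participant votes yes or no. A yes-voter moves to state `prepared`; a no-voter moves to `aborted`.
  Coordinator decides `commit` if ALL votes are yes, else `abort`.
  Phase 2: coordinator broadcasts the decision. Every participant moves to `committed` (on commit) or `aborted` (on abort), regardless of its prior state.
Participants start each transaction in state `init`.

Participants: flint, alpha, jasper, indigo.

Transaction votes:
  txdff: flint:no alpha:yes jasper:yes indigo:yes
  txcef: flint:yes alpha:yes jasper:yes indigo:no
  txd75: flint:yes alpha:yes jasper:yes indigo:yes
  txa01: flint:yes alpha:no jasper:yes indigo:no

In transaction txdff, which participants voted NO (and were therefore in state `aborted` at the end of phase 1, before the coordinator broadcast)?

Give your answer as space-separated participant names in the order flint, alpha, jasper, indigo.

Answer: flint

Derivation:
Txn txdff phase 1: flint no -> aborted; alpha yes -> prepared; jasper yes -> prepared; indigo yes -> prepared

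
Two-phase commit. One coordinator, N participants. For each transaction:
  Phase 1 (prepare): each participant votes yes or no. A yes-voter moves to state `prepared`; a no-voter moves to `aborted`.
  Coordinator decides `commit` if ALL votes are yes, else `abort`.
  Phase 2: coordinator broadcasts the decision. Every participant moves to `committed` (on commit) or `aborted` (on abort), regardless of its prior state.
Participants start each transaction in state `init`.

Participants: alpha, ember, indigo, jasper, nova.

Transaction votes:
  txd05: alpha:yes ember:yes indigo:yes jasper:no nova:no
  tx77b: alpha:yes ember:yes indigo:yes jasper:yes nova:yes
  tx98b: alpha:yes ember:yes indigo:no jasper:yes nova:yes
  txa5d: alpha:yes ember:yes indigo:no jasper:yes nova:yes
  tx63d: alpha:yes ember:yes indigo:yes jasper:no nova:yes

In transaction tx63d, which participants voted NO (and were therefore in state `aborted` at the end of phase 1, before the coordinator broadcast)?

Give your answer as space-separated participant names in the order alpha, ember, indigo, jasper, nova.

Answer: jasper

Derivation:
Txn tx63d phase 1: alpha yes -> prepared; ember yes -> prepared; indigo yes -> prepared; jasper no -> aborted; nova yes -> prepared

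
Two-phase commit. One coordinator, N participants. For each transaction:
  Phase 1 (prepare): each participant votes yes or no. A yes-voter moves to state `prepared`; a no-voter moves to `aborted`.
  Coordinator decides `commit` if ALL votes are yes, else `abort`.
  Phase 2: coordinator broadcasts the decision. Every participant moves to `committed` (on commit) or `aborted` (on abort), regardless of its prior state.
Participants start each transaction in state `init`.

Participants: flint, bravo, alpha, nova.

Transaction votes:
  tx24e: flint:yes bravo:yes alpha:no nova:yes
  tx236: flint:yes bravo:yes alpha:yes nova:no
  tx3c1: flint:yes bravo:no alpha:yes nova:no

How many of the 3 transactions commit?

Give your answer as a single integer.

tx24e: no from alpha -> abort (commits=0)
tx236: no from nova -> abort (commits=0)
tx3c1: no from bravo, nova -> abort (commits=0)

Answer: 0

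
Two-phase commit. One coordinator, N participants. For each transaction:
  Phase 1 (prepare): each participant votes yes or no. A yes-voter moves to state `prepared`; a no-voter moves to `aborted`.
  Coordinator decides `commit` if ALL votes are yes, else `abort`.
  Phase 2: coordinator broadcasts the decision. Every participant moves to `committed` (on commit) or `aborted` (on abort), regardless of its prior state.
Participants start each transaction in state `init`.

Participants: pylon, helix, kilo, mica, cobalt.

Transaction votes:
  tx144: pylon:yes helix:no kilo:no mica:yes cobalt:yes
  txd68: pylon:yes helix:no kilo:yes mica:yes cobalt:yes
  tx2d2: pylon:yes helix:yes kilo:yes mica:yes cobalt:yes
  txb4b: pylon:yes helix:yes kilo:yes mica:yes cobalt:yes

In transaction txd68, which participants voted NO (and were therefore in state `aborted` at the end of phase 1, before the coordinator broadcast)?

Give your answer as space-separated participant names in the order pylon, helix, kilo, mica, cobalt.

Answer: helix

Derivation:
Txn txd68 phase 1: pylon yes -> prepared; helix no -> aborted; kilo yes -> prepared; mica yes -> prepared; cobalt yes -> prepared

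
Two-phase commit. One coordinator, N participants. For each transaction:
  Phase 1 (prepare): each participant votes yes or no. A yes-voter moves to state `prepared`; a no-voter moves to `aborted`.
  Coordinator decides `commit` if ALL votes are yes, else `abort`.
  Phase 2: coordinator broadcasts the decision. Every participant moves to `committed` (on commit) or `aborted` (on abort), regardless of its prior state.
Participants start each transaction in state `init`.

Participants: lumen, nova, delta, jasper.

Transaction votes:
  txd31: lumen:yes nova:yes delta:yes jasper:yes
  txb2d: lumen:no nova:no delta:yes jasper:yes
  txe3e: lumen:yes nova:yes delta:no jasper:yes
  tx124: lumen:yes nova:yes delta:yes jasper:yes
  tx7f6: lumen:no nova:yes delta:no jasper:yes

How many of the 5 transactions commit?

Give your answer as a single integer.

Answer: 2

Derivation:
txd31: all yes -> commit (commits=1)
txb2d: no from lumen, nova -> abort (commits=1)
txe3e: no from delta -> abort (commits=1)
tx124: all yes -> commit (commits=2)
tx7f6: no from lumen, delta -> abort (commits=2)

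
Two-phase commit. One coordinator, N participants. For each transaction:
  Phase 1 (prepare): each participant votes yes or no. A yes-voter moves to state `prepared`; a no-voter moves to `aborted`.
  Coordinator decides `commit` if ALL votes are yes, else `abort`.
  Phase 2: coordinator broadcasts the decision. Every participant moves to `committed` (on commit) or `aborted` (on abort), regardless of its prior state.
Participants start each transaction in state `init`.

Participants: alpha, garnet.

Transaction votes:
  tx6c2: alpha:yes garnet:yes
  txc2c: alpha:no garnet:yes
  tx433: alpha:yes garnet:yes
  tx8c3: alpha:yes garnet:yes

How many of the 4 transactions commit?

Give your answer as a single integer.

Answer: 3

Derivation:
tx6c2: all yes -> commit (commits=1)
txc2c: no from alpha -> abort (commits=1)
tx433: all yes -> commit (commits=2)
tx8c3: all yes -> commit (commits=3)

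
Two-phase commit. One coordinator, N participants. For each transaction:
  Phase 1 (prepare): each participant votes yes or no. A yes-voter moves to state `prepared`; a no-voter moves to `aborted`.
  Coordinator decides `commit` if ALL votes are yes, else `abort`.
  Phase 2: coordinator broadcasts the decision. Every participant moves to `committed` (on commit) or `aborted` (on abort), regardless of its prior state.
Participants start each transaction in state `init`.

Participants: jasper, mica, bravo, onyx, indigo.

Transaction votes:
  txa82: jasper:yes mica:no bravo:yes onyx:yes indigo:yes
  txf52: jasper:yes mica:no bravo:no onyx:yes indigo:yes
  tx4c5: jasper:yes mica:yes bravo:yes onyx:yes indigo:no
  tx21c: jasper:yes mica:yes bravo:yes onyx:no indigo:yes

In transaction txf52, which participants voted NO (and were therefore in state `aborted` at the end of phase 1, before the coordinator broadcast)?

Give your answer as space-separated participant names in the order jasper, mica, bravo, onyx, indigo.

Txn txf52 phase 1: jasper yes -> prepared; mica no -> aborted; bravo no -> aborted; onyx yes -> prepared; indigo yes -> prepared

Answer: mica bravo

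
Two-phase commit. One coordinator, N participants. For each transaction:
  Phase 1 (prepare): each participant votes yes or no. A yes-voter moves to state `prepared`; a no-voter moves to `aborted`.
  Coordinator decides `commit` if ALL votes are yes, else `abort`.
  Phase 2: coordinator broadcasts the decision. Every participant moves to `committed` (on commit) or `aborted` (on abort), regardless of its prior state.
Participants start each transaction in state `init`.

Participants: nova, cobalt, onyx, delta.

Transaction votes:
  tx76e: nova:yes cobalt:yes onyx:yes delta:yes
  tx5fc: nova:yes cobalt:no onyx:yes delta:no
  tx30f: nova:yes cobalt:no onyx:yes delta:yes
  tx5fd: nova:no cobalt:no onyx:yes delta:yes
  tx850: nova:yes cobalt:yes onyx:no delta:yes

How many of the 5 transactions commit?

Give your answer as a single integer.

tx76e: all yes -> commit (commits=1)
tx5fc: no from cobalt, delta -> abort (commits=1)
tx30f: no from cobalt -> abort (commits=1)
tx5fd: no from nova, cobalt -> abort (commits=1)
tx850: no from onyx -> abort (commits=1)

Answer: 1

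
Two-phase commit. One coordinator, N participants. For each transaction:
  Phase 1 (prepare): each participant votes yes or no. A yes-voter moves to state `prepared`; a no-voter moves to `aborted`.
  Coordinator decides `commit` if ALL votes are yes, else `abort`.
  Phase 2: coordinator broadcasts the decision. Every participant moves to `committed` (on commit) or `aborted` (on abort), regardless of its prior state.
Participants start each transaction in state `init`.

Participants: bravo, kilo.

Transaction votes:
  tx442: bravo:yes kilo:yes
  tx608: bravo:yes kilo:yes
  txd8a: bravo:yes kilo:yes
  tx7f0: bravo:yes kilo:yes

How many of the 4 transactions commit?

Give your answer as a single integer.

tx442: all yes -> commit (commits=1)
tx608: all yes -> commit (commits=2)
txd8a: all yes -> commit (commits=3)
tx7f0: all yes -> commit (commits=4)

Answer: 4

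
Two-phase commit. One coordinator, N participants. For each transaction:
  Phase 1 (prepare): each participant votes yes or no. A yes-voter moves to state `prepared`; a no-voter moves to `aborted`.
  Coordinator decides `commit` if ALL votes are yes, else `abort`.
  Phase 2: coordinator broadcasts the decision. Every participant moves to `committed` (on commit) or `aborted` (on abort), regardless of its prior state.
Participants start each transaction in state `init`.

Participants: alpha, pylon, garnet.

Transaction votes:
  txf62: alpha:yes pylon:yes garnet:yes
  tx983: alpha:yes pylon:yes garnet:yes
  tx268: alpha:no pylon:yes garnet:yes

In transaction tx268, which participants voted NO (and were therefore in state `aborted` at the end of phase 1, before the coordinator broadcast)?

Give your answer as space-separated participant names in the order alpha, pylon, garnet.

Answer: alpha

Derivation:
Txn tx268 phase 1: alpha no -> aborted; pylon yes -> prepared; garnet yes -> prepared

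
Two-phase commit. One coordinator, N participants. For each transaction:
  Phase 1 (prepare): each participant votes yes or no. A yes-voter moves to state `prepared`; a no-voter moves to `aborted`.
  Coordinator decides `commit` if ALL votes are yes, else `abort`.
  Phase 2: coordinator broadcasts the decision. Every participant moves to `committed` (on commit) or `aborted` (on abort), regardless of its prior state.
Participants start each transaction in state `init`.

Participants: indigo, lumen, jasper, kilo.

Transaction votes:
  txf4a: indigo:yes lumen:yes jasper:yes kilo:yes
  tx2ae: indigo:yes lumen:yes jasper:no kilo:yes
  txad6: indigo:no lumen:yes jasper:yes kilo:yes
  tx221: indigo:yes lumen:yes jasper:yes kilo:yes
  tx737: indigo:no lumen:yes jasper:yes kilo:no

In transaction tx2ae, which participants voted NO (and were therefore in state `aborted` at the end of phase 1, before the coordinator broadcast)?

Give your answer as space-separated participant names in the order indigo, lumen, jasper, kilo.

Answer: jasper

Derivation:
Txn tx2ae phase 1: indigo yes -> prepared; lumen yes -> prepared; jasper no -> aborted; kilo yes -> prepared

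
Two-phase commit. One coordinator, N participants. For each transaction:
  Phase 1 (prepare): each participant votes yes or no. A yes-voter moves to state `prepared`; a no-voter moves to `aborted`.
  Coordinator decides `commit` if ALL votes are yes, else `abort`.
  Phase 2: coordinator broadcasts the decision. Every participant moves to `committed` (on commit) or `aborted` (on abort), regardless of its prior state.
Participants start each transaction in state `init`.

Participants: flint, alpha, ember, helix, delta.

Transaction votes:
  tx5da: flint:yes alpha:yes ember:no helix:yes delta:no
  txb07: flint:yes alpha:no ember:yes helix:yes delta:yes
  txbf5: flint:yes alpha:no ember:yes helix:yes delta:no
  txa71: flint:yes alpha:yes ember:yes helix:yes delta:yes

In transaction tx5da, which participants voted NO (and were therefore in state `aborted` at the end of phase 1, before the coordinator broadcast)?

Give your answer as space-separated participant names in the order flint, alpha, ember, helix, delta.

Txn tx5da phase 1: flint yes -> prepared; alpha yes -> prepared; ember no -> aborted; helix yes -> prepared; delta no -> aborted

Answer: ember delta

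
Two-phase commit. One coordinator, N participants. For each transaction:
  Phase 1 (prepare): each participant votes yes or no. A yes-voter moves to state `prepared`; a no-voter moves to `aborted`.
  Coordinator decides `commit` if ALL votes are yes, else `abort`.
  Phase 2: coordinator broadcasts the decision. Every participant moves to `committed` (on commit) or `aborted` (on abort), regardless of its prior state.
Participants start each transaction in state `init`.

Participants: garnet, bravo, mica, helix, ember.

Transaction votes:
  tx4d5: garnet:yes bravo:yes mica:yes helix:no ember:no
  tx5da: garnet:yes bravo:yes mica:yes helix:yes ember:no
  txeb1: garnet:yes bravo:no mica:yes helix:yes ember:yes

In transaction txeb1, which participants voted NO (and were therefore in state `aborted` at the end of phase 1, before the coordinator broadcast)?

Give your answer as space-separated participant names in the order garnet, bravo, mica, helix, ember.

Answer: bravo

Derivation:
Txn txeb1 phase 1: garnet yes -> prepared; bravo no -> aborted; mica yes -> prepared; helix yes -> prepared; ember yes -> prepared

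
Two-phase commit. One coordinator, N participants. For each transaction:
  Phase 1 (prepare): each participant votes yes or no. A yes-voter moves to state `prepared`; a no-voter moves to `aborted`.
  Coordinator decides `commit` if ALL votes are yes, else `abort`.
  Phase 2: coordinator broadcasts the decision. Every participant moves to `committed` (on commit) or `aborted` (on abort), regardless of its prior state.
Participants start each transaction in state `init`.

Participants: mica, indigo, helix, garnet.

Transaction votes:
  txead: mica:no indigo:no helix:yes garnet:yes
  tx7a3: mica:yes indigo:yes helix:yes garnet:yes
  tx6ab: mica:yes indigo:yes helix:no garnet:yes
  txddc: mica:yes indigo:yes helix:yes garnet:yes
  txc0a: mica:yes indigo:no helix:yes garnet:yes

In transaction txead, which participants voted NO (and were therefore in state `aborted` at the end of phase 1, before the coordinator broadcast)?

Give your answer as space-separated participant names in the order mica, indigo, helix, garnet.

Answer: mica indigo

Derivation:
Txn txead phase 1: mica no -> aborted; indigo no -> aborted; helix yes -> prepared; garnet yes -> prepared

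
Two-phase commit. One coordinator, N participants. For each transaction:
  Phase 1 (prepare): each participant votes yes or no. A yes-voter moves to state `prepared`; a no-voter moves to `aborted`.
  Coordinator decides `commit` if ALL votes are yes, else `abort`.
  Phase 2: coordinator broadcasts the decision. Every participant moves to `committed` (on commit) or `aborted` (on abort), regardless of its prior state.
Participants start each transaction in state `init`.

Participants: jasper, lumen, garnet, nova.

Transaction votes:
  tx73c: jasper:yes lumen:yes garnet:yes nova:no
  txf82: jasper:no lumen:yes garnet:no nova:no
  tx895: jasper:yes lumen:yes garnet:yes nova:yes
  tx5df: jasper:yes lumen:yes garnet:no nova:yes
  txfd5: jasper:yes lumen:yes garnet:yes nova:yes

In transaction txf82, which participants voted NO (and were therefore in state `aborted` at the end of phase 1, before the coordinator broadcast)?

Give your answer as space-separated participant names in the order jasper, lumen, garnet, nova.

Answer: jasper garnet nova

Derivation:
Txn txf82 phase 1: jasper no -> aborted; lumen yes -> prepared; garnet no -> aborted; nova no -> aborted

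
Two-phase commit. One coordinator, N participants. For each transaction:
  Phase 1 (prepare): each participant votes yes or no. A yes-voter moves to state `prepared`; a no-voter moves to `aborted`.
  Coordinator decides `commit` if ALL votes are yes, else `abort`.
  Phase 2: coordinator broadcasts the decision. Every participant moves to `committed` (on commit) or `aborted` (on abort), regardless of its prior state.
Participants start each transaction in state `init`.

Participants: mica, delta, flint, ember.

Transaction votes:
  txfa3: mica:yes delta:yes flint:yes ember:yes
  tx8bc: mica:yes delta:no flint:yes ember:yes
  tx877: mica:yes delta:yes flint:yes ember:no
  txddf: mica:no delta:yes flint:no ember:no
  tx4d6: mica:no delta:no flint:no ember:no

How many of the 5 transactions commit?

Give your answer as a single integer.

txfa3: all yes -> commit (commits=1)
tx8bc: no from delta -> abort (commits=1)
tx877: no from ember -> abort (commits=1)
txddf: no from mica, flint, ember -> abort (commits=1)
tx4d6: no from mica, delta, flint, ember -> abort (commits=1)

Answer: 1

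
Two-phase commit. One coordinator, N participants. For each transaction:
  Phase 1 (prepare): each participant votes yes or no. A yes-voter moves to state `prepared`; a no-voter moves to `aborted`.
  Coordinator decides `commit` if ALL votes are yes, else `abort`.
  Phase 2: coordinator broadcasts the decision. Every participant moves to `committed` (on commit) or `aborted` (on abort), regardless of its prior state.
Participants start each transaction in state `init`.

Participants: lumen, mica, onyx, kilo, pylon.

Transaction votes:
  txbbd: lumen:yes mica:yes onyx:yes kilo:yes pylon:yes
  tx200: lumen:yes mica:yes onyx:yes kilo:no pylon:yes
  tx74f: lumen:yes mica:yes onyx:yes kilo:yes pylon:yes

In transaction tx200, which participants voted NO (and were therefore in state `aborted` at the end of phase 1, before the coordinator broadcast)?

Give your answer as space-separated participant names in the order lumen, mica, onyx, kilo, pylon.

Answer: kilo

Derivation:
Txn tx200 phase 1: lumen yes -> prepared; mica yes -> prepared; onyx yes -> prepared; kilo no -> aborted; pylon yes -> prepared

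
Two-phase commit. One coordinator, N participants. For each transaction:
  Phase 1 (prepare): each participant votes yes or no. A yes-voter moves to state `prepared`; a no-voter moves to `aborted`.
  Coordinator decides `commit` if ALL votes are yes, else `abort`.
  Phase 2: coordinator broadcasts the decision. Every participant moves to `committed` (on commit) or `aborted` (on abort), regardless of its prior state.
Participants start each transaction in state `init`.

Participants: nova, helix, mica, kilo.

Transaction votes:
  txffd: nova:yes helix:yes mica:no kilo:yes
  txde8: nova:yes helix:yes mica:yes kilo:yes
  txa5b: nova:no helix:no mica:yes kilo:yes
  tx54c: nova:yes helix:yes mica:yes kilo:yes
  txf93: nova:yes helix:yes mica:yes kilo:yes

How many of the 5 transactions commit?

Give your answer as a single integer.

txffd: no from mica -> abort (commits=0)
txde8: all yes -> commit (commits=1)
txa5b: no from nova, helix -> abort (commits=1)
tx54c: all yes -> commit (commits=2)
txf93: all yes -> commit (commits=3)

Answer: 3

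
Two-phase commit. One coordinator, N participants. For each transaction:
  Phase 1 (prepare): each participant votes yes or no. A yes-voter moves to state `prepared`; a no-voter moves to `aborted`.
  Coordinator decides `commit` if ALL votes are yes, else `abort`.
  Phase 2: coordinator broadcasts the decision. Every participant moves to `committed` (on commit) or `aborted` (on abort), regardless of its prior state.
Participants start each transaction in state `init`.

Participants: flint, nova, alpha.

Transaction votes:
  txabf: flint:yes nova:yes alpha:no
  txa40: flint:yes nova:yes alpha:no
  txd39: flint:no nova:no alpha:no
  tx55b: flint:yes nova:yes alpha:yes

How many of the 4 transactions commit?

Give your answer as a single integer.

Answer: 1

Derivation:
txabf: no from alpha -> abort (commits=0)
txa40: no from alpha -> abort (commits=0)
txd39: no from flint, nova, alpha -> abort (commits=0)
tx55b: all yes -> commit (commits=1)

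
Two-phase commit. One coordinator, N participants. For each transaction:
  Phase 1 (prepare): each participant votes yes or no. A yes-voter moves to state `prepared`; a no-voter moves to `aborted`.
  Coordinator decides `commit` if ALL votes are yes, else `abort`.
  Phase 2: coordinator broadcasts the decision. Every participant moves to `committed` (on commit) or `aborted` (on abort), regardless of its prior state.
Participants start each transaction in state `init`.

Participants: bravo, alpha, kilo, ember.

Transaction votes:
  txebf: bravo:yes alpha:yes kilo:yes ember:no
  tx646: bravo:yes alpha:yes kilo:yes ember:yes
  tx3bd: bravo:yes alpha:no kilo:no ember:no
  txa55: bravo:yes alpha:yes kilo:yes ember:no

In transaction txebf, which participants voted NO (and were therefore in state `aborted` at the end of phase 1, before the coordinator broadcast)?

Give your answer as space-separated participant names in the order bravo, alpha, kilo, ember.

Txn txebf phase 1: bravo yes -> prepared; alpha yes -> prepared; kilo yes -> prepared; ember no -> aborted

Answer: ember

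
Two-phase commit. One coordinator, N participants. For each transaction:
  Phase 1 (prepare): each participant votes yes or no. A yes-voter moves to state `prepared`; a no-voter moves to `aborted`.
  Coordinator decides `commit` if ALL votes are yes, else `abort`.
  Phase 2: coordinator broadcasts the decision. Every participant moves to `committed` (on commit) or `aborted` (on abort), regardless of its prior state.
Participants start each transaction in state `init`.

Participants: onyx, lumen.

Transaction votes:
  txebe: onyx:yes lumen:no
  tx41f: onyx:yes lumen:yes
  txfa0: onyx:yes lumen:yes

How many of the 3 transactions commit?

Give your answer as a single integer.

txebe: no from lumen -> abort (commits=0)
tx41f: all yes -> commit (commits=1)
txfa0: all yes -> commit (commits=2)

Answer: 2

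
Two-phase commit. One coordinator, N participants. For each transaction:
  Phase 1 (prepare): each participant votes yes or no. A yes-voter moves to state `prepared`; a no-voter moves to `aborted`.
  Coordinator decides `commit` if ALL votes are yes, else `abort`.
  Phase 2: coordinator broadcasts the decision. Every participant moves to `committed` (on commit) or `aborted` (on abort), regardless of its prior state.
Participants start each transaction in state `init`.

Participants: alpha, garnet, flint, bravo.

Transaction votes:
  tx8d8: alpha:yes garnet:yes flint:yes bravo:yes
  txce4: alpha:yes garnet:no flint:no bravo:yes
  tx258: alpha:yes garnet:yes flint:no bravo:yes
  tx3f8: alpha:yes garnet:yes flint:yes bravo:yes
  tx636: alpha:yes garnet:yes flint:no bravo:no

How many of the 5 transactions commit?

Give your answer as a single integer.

tx8d8: all yes -> commit (commits=1)
txce4: no from garnet, flint -> abort (commits=1)
tx258: no from flint -> abort (commits=1)
tx3f8: all yes -> commit (commits=2)
tx636: no from flint, bravo -> abort (commits=2)

Answer: 2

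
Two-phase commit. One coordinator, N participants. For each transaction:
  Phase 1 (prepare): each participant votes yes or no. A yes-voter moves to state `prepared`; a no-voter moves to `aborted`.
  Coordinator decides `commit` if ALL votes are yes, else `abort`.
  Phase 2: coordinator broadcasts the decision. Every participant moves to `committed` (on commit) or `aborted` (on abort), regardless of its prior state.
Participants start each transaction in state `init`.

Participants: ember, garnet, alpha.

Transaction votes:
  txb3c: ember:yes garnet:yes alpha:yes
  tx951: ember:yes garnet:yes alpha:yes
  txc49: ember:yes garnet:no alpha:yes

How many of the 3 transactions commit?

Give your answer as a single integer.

txb3c: all yes -> commit (commits=1)
tx951: all yes -> commit (commits=2)
txc49: no from garnet -> abort (commits=2)

Answer: 2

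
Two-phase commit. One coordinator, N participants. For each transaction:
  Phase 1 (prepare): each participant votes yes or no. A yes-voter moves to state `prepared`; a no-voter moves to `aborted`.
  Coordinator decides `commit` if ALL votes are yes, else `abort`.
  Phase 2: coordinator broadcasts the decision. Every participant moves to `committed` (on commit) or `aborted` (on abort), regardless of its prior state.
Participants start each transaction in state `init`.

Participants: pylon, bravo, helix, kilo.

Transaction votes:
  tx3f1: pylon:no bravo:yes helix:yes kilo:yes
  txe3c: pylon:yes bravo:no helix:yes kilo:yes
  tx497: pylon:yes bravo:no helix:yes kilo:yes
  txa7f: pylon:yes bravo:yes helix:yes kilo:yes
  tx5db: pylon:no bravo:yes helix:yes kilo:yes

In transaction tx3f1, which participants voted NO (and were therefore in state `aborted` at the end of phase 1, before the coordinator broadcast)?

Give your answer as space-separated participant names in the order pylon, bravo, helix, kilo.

Answer: pylon

Derivation:
Txn tx3f1 phase 1: pylon no -> aborted; bravo yes -> prepared; helix yes -> prepared; kilo yes -> prepared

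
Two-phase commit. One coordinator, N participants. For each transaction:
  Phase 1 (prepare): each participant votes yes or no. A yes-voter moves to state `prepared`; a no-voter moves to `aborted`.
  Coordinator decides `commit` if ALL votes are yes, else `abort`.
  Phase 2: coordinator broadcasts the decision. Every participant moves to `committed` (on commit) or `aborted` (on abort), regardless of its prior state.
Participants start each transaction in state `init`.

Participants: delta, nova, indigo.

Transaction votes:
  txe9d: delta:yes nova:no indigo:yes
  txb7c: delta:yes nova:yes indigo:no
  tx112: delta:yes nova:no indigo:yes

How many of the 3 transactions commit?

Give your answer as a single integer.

txe9d: no from nova -> abort (commits=0)
txb7c: no from indigo -> abort (commits=0)
tx112: no from nova -> abort (commits=0)

Answer: 0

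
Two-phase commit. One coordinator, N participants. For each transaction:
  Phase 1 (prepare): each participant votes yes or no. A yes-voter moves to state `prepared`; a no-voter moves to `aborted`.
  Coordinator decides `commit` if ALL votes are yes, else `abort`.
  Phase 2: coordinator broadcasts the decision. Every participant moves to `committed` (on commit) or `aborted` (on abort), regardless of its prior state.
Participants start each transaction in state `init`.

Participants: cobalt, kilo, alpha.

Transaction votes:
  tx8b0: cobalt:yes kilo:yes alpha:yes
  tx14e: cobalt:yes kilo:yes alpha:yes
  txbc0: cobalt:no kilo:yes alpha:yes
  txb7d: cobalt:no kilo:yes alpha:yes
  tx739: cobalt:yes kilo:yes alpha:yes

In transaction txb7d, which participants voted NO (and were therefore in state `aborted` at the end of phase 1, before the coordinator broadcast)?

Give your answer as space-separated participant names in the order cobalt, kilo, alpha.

Answer: cobalt

Derivation:
Txn txb7d phase 1: cobalt no -> aborted; kilo yes -> prepared; alpha yes -> prepared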